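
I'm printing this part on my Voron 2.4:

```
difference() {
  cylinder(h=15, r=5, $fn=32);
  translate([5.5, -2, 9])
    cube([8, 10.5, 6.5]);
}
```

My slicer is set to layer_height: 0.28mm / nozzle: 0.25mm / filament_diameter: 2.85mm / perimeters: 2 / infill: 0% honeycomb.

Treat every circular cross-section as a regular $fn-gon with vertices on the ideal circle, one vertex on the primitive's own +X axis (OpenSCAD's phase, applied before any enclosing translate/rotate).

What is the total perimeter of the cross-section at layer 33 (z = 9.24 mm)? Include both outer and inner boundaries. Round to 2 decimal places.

At z = 9.24 mm: the r=5 cylinder gives a regular 32-gon of circumradius 5 (constant along its height) (perimeter = 2·32·5.000·sin(180°/32) = 31.37 mm); the cube at (5.5, -2) (footprint 8×10.5) is included at this height (perimeter 37.00 mm); Subtracting the remaining from the first: starting from the r=5 cylinder, the 8×10.5 cube at (5.5, -2) misses the remaining region (no effect) — boundary = 31.37 mm. Overall, the cross-section is a single solid region. Total boundary length (outer) = 31.37 mm.

31.37 mm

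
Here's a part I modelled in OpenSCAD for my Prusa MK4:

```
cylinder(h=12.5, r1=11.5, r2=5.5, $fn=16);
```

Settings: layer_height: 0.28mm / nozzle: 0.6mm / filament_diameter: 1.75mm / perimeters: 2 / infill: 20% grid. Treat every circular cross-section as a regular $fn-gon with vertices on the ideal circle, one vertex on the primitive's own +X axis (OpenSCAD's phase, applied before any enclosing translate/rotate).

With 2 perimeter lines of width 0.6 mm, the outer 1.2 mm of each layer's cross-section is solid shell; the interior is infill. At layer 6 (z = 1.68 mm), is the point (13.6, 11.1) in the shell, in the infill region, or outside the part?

outside

At z = 1.68 mm: the cone (r1=11.5→r2=5.5) has section circumradius 10.694 here — a regular 16-gon. Overall, the cross-section is a single solid region. The nearest boundary edge runs (9.88, 4.09)→(7.56, 7.56); distance from the point to it = 6.99 mm. The point is not inside any of the regions above, so it lies outside the cross-section (6.99 mm from the nearest boundary).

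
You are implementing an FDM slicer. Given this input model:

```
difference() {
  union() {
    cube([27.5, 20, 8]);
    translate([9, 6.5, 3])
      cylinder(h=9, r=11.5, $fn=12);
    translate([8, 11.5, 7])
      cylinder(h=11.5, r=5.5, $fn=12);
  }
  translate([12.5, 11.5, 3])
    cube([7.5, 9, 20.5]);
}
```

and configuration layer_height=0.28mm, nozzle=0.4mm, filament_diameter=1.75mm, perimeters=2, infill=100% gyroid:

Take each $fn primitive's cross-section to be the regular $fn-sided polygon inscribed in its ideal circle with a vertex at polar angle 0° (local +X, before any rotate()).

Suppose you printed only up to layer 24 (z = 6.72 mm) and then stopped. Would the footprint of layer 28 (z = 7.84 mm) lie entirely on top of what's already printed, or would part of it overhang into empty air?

Compare the two slices. At z = 6.72: the cube is present — its section is the full 27.5×20 rectangle (area 550.00 mm²); the r=11.5 cylinder at (9, 6.5) gives a regular 12-gon of circumradius 11.5 (constant along its height) (area = (12/2)·11.500²·sin(360°/12) = 396.75 mm²); the cylinder at (8, 11.5) is not intersected at this z (z outside [7, 18.5]); Merging all regions: the regions partially overlap — summed areas 946.75 mm² minus the doubly-counted overlap 315.35 mm² gives 631.40 mm² — area = 631.40 mm²; the cube at (12.5, 11.5) is present — its section is the full 7.5×9 rectangle (area 67.50 mm²); Subtracting the remaining from the first: starting from the result so far (631.40 mm²), the 7.5×9 cube at (12.5, 11.5) partially overlaps it — only the 63.75 mm² overlap (of its 67.50 mm²) is removed, clipping the outline — area = 567.65 mm². At z = 7.84: the 27.5×20 cube contributes its full rectangle (area 550.00 mm²); the r=11.5 cylinder at (9, 6.5) gives a regular 12-gon of circumradius 11.5 (constant along its height) (area = (12/2)·11.500²·sin(360°/12) = 396.75 mm²); the r=5.5 cylinder at (8, 11.5) contributes a regular 12-gon of circumradius 5.5 (area = (12/2)·5.500²·sin(360°/12) = 90.75 mm²); Merging all regions: the regions partially overlap — summed areas 1037.50 mm² minus the doubly-counted overlap 406.10 mm² gives 631.40 mm² — area = 631.40 mm²; the 7.5×9 cube at (12.5, 11.5) contributes its full rectangle (area 67.50 mm²); Subtracting the remaining from the first: starting from the result so far (631.40 mm²), the 7.5×9 cube at (12.5, 11.5) partially overlaps it — only the 63.75 mm² overlap (of its 67.50 mm²) is removed, clipping the outline — area = 567.65 mm². Checking containment: the cross-section at z = 7.84 is a subset of the cross-section at z = 6.72.

entirely on top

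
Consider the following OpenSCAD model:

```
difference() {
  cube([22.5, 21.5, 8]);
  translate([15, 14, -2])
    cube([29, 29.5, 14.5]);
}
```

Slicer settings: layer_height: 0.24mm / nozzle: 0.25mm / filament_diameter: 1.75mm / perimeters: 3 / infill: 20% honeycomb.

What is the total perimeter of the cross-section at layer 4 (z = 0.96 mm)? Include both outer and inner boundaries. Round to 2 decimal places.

At z = 0.96 mm: the 22.5×21.5 cube contributes its full rectangle (perimeter 88.00 mm); the cube at (15, 14) (footprint 29×29.5) is included at this height (perimeter 117.00 mm); Subtracting the remaining from the first: starting from the 22.5×21.5 cube, the 29×29.5 cube at (15, 14) partially overlaps it — only the 56.25 mm² overlap (of its 855.50 mm²) is removed, clipping the outline — boundary = 88.00 mm. Overall, the cross-section is a single solid region. Total boundary length (outer) = 88.00 mm.

88.00 mm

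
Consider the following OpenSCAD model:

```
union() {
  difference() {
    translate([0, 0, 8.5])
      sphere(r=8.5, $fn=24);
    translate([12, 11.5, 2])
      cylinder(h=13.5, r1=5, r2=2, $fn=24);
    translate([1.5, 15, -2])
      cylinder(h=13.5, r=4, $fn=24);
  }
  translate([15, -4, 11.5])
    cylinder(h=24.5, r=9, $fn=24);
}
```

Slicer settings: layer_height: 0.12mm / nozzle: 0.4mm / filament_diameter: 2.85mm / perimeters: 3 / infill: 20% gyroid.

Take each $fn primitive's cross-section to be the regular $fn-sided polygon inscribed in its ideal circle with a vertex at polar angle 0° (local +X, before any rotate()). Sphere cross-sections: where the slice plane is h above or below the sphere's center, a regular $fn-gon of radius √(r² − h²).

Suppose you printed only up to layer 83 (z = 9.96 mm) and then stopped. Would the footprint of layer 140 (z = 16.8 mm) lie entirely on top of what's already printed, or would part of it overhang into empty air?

Compare the two slices. At z = 9.96: the r=8.5 sphere contributes a regular 24-gon of circumradius √(8.5²−1.46²) = 8.374 (area = (24/2)·8.374²·sin(360°/24) = 217.78 mm²); the cone at (12, 11.5) (r1=5→r2=2) has section circumradius 3.231 here — a regular 24-gon (area = (24/2)·3.231²·sin(360°/24) = 32.43 mm²); the cylinder at (1.5, 15): section is a regular 24-gon, circumradius r=4 (area = (24/2)·4.000²·sin(360°/24) = 49.69 mm²); After the difference (first − rest): starting from the r=8.5 sphere (217.78 mm²), the cone at (12, 11.5) misses the remaining region (no effect); the r=4 cylinder at (1.5, 15) misses the remaining region (no effect) — area = 217.78 mm²; the cylinder at (15, -4) is absent (z outside [11.5, 36]); Taking the union: only the result so far is present, so the union is just that shape — area = 217.78 mm². At z = 16.8: the r=8.5 sphere slices to a regular 24-gon of circumradius 1.833 (√(r²−h²) with h=8.3 from center) (area = (24/2)·1.833²·sin(360°/24) = 10.44 mm²); the cone at (12, 11.5) does not reach this height (z outside [2, 15.5]); the cylinder at (1.5, 15) is absent (z outside [-2, 11.5]); Taking the first minus the rest: none of the subtracted shapes is present at this height, so the r=8.5 sphere is unchanged — area = 10.44 mm²; the r=9 cylinder at (15, -4) gives a regular 24-gon of circumradius 9 (constant along its height) (area = (24/2)·9.000²·sin(360°/24) = 251.57 mm²); Combining (union): the 2 present regions are separate (no shared area or edge), so areas and boundary lengths simply add and each stays a separate island — area = 262.01 mm². Checking containment: at z = 16.8 the cross-section extends beyond the z = 9.96 cross-section by about 242.68 mm².

part overhangs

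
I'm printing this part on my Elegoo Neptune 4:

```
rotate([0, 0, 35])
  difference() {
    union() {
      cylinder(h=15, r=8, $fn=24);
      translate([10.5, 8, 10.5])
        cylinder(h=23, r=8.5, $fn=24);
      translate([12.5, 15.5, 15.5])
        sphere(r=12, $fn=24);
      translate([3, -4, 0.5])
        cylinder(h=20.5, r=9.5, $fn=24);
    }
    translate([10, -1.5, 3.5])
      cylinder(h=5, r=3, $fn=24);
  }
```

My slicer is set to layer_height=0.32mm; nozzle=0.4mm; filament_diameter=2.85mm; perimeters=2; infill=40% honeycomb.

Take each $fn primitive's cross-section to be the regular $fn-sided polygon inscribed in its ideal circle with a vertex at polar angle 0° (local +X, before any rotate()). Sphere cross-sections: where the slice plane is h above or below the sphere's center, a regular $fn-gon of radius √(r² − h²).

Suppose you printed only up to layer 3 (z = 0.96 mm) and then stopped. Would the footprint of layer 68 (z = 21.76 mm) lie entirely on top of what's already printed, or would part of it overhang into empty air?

Compare the two slices. At z = 0.96: the r=8 cylinder contributes a regular 24-gon of circumradius 8 (area = (24/2)·8.000²·sin(360°/24) = 198.77 mm²); the cylinder at (10.5, 8) is absent (z outside [10.5, 33.5]); the sphere at (12.5, 15.5) is absent (|z−center|=14.540 > r=12); the r=9.5 cylinder at (3, -4) contributes a regular 24-gon of circumradius 9.5 (area = (24/2)·9.500²·sin(360°/24) = 280.30 mm²); Taking the union: the regions partially overlap — summed areas 479.07 mm² minus the doubly-counted overlap 149.71 mm² gives 329.37 mm² — area = 329.37 mm²; the cylinder at (10, -1.5) is not intersected at this z (z outside [3.5, 8.5]); Subtracting the remaining from the first: none of the subtracted shapes is present at this height, so the result so far is unchanged — area = 329.37 mm²; (rotated 35° about Z; rotation is an isometry so areas/perimeters/island counts are preserved). At z = 21.76: the cylinder is absent (z outside [0, 15]); the cylinder at (10.5, 8): section is a regular 24-gon, circumradius r=8.5 (area = (24/2)·8.500²·sin(360°/24) = 224.40 mm²); the r=12 sphere at (12.5, 15.5) contributes a regular 24-gon of circumradius √(12²−6.26²) = 10.238 (area = (24/2)·10.238²·sin(360°/24) = 325.53 mm²); the cylinder at (3, -4) does not reach this height (z outside [0.5, 21]); Taking the union: the regions partially overlap — summed areas 549.93 mm² minus the doubly-counted overlap 130.74 mm² gives 419.18 mm² — area = 419.18 mm²; the cylinder at (10, -1.5) is absent (z outside [3.5, 8.5]); After the difference (first − rest): none of the subtracted shapes is present at this height, so the result so far is unchanged — area = 419.18 mm²; (whole slice rotated 35° about Z — lengths, areas and connectivity unchanged). Checking containment: at z = 21.76 the cross-section extends beyond the z = 0.96 cross-section by about 386.00 mm².

part overhangs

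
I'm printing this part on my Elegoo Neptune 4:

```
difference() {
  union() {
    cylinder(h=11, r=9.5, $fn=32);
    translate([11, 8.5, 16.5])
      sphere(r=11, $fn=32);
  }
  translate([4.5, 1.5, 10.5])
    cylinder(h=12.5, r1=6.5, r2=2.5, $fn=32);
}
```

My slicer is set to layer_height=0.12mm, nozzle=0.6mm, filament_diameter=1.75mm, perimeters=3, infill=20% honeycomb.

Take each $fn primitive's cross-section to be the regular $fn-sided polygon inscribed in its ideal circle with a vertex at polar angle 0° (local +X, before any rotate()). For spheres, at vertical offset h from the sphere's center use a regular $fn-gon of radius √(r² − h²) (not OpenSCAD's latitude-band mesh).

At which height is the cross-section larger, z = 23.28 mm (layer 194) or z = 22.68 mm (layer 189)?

layer 189 (z = 22.68 mm)

Layer 194 (z = 23.28): the cylinder is not intersected at this z (z outside [0, 11]); the sphere at (11, 8.5): section is a regular 32-gon, circumradius = √(r²−h²) = √(11²−6.78²) = 8.662 (area = (32/2)·8.662²·sin(360°/32) = 234.21 mm²); Combining (union): only the r=11 sphere at (11, 8.5) is present, so the union is just that shape — area = 234.21 mm²; the cone at (4.5, 1.5) does not reach this height (z outside [10.5, 23]); After the difference (first − rest): none of the subtracted shapes is present at this height, so the result so far is unchanged — area = 234.21 mm². So its area = 234.21 mm². Layer 189 (z = 22.68): the cylinder is absent (z outside [0, 11]); the r=11 sphere at (11, 8.5) contributes a regular 32-gon of circumradius √(11²−6.18²) = 9.100 (area = (32/2)·9.100²·sin(360°/32) = 258.48 mm²); Taking the union: only the r=11 sphere at (11, 8.5) is present, so the union is just that shape — area = 258.48 mm²; the cone at (4.5, 1.5): at t=0.974 of its height the radius interpolates to r₁+(r₂−r₁)t = 2.602, giving a regular 32-gon of that circumradius (area = (32/2)·2.602²·sin(360°/32) = 21.14 mm²); After the difference (first − rest): starting from the result so far (258.48 mm²), the cone at (4.5, 1.5) partially overlaps it — only the 7.50 mm² overlap (of its 21.14 mm²) is removed, clipping the outline — area = 250.98 mm². So its area = 250.98 mm². Layer 189 is larger (250.98 vs 234.21 mm²).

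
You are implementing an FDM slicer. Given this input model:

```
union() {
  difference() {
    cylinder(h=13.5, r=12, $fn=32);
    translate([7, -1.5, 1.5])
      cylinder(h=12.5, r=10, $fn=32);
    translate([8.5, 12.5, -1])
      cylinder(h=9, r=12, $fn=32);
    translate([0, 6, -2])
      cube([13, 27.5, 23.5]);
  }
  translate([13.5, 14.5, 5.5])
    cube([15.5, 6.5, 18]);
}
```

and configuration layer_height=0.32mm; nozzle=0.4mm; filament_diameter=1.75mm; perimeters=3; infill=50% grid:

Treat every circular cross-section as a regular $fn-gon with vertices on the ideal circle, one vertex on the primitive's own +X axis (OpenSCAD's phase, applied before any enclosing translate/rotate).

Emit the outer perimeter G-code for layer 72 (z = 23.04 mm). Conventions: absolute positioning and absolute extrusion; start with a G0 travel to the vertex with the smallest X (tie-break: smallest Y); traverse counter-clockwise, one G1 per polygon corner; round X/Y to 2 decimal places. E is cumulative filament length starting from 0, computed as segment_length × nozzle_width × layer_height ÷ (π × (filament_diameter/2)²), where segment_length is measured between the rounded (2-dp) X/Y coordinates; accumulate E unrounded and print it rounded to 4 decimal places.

G0 X13.50 Y14.50 Z23.04
G1 X29.00 Y14.50 E0.8249
G1 X29.00 Y21.00 E1.1708
G1 X13.50 Y21.00 E1.9956
G1 X13.50 Y14.50 E2.3415

At z = 23.04 mm: the cylinder does not reach this height (z outside [0, 13.5]); the cylinder at (7, -1.5) is not intersected at this z (z outside [1.5, 14]); the cylinder at (8.5, 12.5) is not intersected at this z (z outside [-1, 8]); the cube at (0, 6) is not intersected at this z (z outside [-2, 21.5]); After the difference (first − rest): the first operand is absent here, so nothing remains; the 15.5×6.5 cube at (13.5, 14.5) contributes its full rectangle; Combining (union): only the 15.5×6.5 cube at (13.5, 14.5) is present, so the union is just that shape — 1 connected region. The outline is a single polygon with 4 vertices. Extrusion per mm of travel: 0.4 × 0.32 / (π × 0.875²) = 0.053216. Accumulating E over each segment gives final E = 2.3415.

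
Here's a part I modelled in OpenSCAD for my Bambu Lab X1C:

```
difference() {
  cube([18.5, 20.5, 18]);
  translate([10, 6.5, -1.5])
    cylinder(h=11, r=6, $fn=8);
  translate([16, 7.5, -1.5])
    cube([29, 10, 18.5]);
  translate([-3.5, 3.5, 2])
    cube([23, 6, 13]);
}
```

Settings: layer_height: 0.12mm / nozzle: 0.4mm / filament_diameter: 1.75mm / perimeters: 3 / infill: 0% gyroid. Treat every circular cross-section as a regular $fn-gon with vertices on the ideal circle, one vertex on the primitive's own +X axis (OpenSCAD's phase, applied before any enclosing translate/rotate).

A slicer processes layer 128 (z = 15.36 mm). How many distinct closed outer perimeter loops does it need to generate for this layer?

1

At z = 15.36 mm: the cube is present — its section is the full 18.5×20.5 rectangle; the cylinder at (10, 6.5) is not intersected at this z (z outside [-1.5, 9.5]); the 29×10 cube at (16, 7.5) contributes its full rectangle; the cube at (-3.5, 3.5) is absent (z outside [2, 15]); Subtracting the remaining from the first: starting from the 18.5×20.5 cube, the 29×10 cube at (16, 7.5) partially overlaps it — only the 25.00 mm² overlap (of its 290.00 mm²) is removed, clipping the outline — 1 connected region. The result has 1 disconnected region.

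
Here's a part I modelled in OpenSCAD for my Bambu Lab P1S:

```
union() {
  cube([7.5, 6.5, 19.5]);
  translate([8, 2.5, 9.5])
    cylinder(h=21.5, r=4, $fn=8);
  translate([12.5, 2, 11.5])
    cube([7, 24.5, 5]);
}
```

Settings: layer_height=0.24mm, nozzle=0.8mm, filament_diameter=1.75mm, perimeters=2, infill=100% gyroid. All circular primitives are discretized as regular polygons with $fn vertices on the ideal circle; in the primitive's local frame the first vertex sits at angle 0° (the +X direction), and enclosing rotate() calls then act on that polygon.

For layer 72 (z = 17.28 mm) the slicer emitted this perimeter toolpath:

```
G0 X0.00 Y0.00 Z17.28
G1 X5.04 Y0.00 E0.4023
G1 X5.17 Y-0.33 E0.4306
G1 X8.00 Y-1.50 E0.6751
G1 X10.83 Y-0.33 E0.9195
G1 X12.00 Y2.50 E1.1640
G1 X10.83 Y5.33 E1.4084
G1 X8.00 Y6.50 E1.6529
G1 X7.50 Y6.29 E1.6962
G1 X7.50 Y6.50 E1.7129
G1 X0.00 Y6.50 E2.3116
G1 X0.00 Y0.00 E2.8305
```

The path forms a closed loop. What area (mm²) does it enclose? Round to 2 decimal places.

Apply the shoelace formula to the sequence of (X, Y) vertices; enclosed area = 77.20 mm².

77.20 mm²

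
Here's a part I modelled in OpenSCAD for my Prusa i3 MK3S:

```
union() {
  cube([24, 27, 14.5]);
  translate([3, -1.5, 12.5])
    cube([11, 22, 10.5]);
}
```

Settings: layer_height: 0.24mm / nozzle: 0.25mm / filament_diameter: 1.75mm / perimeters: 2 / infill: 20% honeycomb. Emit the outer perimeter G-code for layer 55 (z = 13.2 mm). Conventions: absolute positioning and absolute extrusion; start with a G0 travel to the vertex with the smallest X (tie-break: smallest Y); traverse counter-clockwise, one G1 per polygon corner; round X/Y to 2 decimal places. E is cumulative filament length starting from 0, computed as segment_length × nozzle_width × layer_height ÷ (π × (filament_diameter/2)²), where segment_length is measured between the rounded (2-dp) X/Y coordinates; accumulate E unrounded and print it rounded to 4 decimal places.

At z = 13.2 mm: the cube is present — its section is the full 24×27 rectangle; the 11×22 cube at (3, -1.5) contributes its full rectangle; Taking the union: the regions partially overlap (shared area 225.50 mm²), so overlapping operands fuse into one piece — 1 connected region. The outline is a single polygon with 8 vertices. Extrusion per mm of travel: 0.25 × 0.24 / (π × 0.875²) = 0.024945. Accumulating E over each segment gives final E = 2.6192.

G0 X0.00 Y0.00 Z13.20
G1 X3.00 Y0.00 E0.0748
G1 X3.00 Y-1.50 E0.1123
G1 X14.00 Y-1.50 E0.3866
G1 X14.00 Y0.00 E0.4241
G1 X24.00 Y0.00 E0.6735
G1 X24.00 Y27.00 E1.3470
G1 X0.00 Y27.00 E1.9457
G1 X0.00 Y0.00 E2.6192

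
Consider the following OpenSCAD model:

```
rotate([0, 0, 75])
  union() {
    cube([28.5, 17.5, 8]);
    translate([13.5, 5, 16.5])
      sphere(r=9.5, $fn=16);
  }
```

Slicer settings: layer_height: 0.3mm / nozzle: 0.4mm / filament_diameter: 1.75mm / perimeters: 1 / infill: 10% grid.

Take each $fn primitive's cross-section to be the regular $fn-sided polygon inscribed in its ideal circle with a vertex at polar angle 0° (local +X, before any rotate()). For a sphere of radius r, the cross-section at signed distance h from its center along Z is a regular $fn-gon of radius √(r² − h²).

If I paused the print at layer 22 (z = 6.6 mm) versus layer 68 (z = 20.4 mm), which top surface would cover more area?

Layer 22 (z = 6.6): the cube is present — its section is the full 28.5×17.5 rectangle (area 498.75 mm²); the sphere at (13.5, 5) does not reach this height (|z−center|=9.900 > r=9.5); Merging all regions: only the 28.5×17.5 cube is present, so the union is just that shape — area = 498.75 mm²; (rotated 75° about Z; rotation is an isometry so areas/perimeters/island counts are preserved). So its area = 498.75 mm². Layer 68 (z = 20.4): the cube is not intersected at this z (z outside [0, 8]); the r=9.5 sphere at (13.5, 5) slices to a regular 16-gon of circumradius 8.663 (√(r²−h²) with h=3.9 from center) (area = (16/2)·8.663²·sin(360°/16) = 229.73 mm²); Taking the union: only the r=9.5 sphere at (13.5, 5) is present, so the union is just that shape — area = 229.73 mm²; (rotated 75° about Z; rotation is an isometry so areas/perimeters/island counts are preserved). So its area = 229.73 mm². Layer 22 is larger (498.75 vs 229.73 mm²).

layer 22 (z = 6.6 mm)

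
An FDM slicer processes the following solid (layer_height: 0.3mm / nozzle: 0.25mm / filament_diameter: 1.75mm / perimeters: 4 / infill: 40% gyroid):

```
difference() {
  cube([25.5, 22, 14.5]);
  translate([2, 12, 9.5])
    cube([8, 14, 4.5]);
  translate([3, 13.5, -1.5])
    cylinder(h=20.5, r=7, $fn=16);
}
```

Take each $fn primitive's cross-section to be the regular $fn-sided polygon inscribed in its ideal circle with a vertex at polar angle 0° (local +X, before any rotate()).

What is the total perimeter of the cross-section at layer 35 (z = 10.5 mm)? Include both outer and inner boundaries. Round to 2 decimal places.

101.10 mm

At z = 10.5 mm: the cube is present — its section is the full 25.5×22 rectangle (perimeter 95.00 mm); the 8×14 cube at (2, 12) contributes its full rectangle (perimeter 44.00 mm); the cylinder at (3, 13.5): section is a regular 16-gon, circumradius r=7 (perimeter = 2·16·7.000·sin(180°/16) = 43.70 mm); Taking the first minus the rest: starting from the 25.5×22 cube, the 8×14 cube at (2, 12) partially overlaps it — only the 80.00 mm² overlap (of its 112.00 mm²) is removed, clipping the outline; the r=7 cylinder at (3, 13.5) partially overlaps it — only the 58.99 mm² overlap (of its 150.01 mm²) is removed, clipping the outline — boundary = 101.10 mm. Overall, the cross-section has 2 separate islands. Total boundary length (outer) = 101.10 mm.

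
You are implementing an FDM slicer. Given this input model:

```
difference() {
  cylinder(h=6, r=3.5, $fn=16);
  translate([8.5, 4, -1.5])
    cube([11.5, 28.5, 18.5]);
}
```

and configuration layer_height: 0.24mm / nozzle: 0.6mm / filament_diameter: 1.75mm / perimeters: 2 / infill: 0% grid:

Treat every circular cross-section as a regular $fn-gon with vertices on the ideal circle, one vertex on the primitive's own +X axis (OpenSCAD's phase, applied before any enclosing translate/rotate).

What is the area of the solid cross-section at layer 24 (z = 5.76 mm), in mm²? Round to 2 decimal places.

At z = 5.76 mm: the r=3.5 cylinder gives a regular 16-gon of circumradius 3.5 (constant along its height) (area = (16/2)·3.500²·sin(360°/16) = 37.50 mm²); the cube at (8.5, 4) (footprint 11.5×28.5) is included at this height (area 327.75 mm²); After the difference (first − rest): starting from the r=3.5 cylinder (37.50 mm²), the 11.5×28.5 cube at (8.5, 4) misses the remaining region (no effect) — area = 37.50 mm². Overall, the cross-section is a single solid region. Net area = 37.50 mm².

37.50 mm²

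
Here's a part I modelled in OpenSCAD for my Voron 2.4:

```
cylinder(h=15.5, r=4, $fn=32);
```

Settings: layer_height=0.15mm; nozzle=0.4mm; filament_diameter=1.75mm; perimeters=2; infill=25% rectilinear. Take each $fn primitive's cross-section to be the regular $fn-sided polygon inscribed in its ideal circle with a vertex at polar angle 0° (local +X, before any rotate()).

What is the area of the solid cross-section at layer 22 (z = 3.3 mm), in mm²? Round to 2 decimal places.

At z = 3.3 mm: the r=4 cylinder gives a regular 32-gon of circumradius 4 (constant along its height) (area = (32/2)·4.000²·sin(360°/32) = 49.94 mm²). Overall, the cross-section is a single solid region. Net area = 49.94 mm².

49.94 mm²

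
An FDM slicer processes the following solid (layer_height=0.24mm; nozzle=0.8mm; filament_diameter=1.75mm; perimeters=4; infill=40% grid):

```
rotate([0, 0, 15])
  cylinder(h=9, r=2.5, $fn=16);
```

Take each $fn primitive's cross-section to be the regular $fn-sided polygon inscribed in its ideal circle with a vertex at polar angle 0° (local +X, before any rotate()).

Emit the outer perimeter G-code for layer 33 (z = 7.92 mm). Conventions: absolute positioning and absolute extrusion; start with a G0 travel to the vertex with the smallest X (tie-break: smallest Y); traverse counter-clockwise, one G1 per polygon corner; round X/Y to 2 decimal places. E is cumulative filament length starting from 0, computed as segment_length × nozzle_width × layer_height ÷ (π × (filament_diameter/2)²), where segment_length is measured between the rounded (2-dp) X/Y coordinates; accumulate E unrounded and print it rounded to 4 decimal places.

G0 X-2.48 Y0.33 Z7.92
G1 X-2.41 Y-0.65 E0.0784
G1 X-1.98 Y-1.52 E0.1559
G1 X-1.25 Y-2.17 E0.2339
G1 X-0.33 Y-2.48 E0.3114
G1 X0.65 Y-2.41 E0.3898
G1 X1.52 Y-1.98 E0.4673
G1 X2.17 Y-1.25 E0.5453
G1 X2.48 Y-0.33 E0.6228
G1 X2.41 Y0.65 E0.7013
G1 X1.98 Y1.52 E0.7787
G1 X1.25 Y2.17 E0.8567
G1 X0.33 Y2.48 E0.9342
G1 X-0.65 Y2.41 E1.0127
G1 X-1.52 Y1.98 E1.0901
G1 X-2.17 Y1.25 E1.1682
G1 X-2.48 Y0.33 E1.2457

At z = 7.92 mm: the r=2.5 cylinder contributes a regular 16-gon of circumradius 2.5; (whole slice rotated 15° about Z — lengths, areas and connectivity unchanged). The outline is a single polygon with 16 vertices. Extrusion per mm of travel: 0.8 × 0.24 / (π × 0.875²) = 0.079824. Accumulating E over each segment gives final E = 1.2457.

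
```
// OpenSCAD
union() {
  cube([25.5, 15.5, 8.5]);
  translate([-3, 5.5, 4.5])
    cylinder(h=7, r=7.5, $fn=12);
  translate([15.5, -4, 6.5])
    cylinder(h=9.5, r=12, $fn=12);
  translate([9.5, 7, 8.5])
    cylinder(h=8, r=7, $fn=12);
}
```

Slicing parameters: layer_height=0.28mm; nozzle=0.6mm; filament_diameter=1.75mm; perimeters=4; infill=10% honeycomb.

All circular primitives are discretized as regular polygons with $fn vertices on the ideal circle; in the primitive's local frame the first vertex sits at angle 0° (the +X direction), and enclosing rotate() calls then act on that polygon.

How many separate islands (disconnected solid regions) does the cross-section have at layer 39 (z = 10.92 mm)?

1

At z = 10.92 mm: the cube does not reach this height (z outside [0, 8.5]); the cylinder at (-3, 5.5): section is a regular 12-gon, circumradius r=7.5; the r=12 cylinder at (15.5, -4) contributes a regular 12-gon of circumradius 12; the r=7 cylinder at (9.5, 7) gives a regular 12-gon of circumradius 7 (constant along its height); Combining (union): the regions partially overlap (shared area 61.20 mm²), so overlapping operands fuse into one piece — 1 connected region. Overall, the cross-section is a single solid region. Island count = 1.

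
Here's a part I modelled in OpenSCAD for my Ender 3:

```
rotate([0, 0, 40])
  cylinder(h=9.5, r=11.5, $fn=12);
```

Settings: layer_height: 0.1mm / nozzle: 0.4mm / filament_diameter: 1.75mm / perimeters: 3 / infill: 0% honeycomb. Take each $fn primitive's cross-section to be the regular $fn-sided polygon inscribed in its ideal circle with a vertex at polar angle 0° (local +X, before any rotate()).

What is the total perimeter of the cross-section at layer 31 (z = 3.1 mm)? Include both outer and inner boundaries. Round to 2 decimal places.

71.43 mm

At z = 3.1 mm: the r=11.5 cylinder gives a regular 12-gon of circumradius 11.5 (constant along its height) (perimeter = 2·12·11.500·sin(180°/12) = 71.43 mm); (rotated 40° about Z; rotation is an isometry so areas/perimeters/island counts are preserved). Overall, the cross-section is a single solid region. Total boundary length (outer) = 71.43 mm.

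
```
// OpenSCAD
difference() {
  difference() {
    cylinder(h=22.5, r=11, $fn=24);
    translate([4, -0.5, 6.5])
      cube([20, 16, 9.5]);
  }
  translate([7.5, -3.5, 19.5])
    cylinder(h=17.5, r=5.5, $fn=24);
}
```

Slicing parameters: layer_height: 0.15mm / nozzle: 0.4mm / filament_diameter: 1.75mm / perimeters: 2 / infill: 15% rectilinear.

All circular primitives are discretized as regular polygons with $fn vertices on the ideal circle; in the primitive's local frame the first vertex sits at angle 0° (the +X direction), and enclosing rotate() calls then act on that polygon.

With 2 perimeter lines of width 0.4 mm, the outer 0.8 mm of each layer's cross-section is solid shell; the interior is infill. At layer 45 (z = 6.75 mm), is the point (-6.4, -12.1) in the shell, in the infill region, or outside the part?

outside

At z = 6.75 mm: the r=11 cylinder gives a regular 24-gon of circumradius 11 (constant along its height); the 20×16 cube at (4, -0.5) contributes its full rectangle; Taking the first minus the rest: starting from the r=11 cylinder, the 20×16 cube at (4, -0.5) partially overlaps it — only the 54.68 mm² overlap (of its 320.00 mm²) is removed, clipping the outline — 1 connected region; the cylinder at (7.5, -3.5) is absent (z outside [19.5, 37]); Subtracting the remaining from the first: none of the subtracted shapes is present at this height, so that combined region is unchanged — 1 connected region. Overall, the cross-section is a single solid region. The nearest boundary edge runs (-2.85, -10.63)→(-5.50, -9.53); distance from the point to it = 2.72 mm. The point is not inside any of the regions above, so it lies outside the cross-section (2.72 mm from the nearest boundary).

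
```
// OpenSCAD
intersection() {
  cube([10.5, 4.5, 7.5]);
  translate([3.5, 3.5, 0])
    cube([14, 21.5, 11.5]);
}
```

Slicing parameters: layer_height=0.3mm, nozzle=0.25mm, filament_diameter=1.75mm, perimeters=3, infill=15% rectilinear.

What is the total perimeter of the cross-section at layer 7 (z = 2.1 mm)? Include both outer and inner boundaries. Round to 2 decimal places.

16.00 mm

At z = 2.1 mm: the cube (footprint 10.5×4.5) is included at this height (perimeter 30.00 mm); the cube at (3.5, 3.5) is present — its section is the full 14×21.5 rectangle (perimeter 71.00 mm); After intersecting: the 14×21.5 cube at (3.5, 3.5) partially overlaps the 10.5×4.5 cube; clipping to the common part keeps 7.00 mm² — boundary = 16.00 mm. Overall, the cross-section is a single solid region. Total boundary length (outer) = 16.00 mm.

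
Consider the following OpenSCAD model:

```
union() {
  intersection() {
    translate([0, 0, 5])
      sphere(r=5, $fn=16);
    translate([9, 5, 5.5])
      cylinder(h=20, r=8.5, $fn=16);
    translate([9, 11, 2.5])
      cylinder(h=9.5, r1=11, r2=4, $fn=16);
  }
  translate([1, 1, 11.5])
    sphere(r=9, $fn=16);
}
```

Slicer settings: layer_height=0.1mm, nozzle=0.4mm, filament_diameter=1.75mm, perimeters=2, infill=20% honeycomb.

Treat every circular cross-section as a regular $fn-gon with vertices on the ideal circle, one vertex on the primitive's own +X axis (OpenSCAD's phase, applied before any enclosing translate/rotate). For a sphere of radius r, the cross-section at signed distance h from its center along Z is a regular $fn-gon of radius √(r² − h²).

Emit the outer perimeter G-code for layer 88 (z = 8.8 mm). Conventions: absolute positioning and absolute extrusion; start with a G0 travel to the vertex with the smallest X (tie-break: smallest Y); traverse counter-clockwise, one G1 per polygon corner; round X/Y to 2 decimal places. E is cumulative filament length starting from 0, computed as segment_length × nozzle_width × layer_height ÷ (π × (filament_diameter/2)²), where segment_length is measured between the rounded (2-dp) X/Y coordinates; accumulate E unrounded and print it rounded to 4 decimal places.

G0 X-7.59 Y1.00 Z8.80
G1 X-6.93 Y-2.29 E0.0558
G1 X-5.07 Y-5.07 E0.1114
G1 X-2.29 Y-6.93 E0.1671
G1 X1.00 Y-7.59 E0.2229
G1 X4.29 Y-6.93 E0.2787
G1 X7.07 Y-5.07 E0.3343
G1 X8.93 Y-2.29 E0.3899
G1 X9.59 Y1.00 E0.4457
G1 X8.93 Y4.29 E0.5015
G1 X7.07 Y7.07 E0.5571
G1 X4.29 Y8.93 E0.6128
G1 X1.00 Y9.59 E0.6686
G1 X-2.29 Y8.93 E0.7244
G1 X-5.07 Y7.07 E0.7800
G1 X-6.93 Y4.29 E0.8356
G1 X-7.59 Y1.00 E0.8914

At z = 8.8 mm: the sphere: section is a regular 16-gon, circumradius = √(r²−h²) = √(5²−3.8²) = 3.250; the r=8.5 cylinder at (9, 5) gives a regular 16-gon of circumradius 8.5 (constant along its height); the cone at (9, 11) (r1=11→r2=4) has section circumradius 6.358 here — a regular 16-gon; Taking the intersection: the r=8.5 cylinder at (9, 5) partially overlaps the r=5 sphere; clipping to the common part keeps 4.14 mm²; the cone at (9, 11) does not overlap the running intersection (empty) — nothing remains; the r=9 sphere at (1, 1) contributes a regular 16-gon of circumradius √(9²−2.7²) = 8.585; Merging all regions: only the r=9 sphere at (1, 1) is present, so the union is just that shape — 1 connected region. The outline is a single polygon with 16 vertices. Extrusion per mm of travel: 0.4 × 0.1 / (π × 0.875²) = 0.016630. Accumulating E over each segment gives final E = 0.8914.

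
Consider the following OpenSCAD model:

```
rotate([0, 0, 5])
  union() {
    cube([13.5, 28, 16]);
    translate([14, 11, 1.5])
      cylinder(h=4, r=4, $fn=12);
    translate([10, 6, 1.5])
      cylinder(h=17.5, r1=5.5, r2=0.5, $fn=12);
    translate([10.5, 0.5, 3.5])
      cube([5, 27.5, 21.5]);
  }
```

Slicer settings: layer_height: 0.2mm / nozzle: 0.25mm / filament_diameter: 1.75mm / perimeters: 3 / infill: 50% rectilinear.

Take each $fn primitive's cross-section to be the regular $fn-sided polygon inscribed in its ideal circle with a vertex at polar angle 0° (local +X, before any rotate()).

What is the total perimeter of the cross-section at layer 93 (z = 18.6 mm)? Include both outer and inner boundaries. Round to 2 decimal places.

67.41 mm

At z = 18.6 mm: the cube does not reach this height (z outside [0, 16]); the cylinder at (14, 11) does not reach this height (z outside [1.5, 5.5]); the cone at (10, 6): at t=0.977 of its height the radius interpolates to r₁+(r₂−r₁)t = 0.614, giving a regular 12-gon of that circumradius (perimeter = 2·12·0.614·sin(180°/12) = 3.82 mm); the 5×27.5 cube at (10.5, 0.5) contributes its full rectangle (perimeter 65.00 mm); Taking the union: the regions partially overlap (shared area 0.05 mm²), so the edge portions inside another operand are dropped and the merged outline is re-measured after clipping — boundary = 67.41 mm; (rotated 5° about Z; rotation is an isometry so areas/perimeters/island counts are preserved). Overall, the cross-section is a single solid region. Total boundary length (outer) = 67.41 mm.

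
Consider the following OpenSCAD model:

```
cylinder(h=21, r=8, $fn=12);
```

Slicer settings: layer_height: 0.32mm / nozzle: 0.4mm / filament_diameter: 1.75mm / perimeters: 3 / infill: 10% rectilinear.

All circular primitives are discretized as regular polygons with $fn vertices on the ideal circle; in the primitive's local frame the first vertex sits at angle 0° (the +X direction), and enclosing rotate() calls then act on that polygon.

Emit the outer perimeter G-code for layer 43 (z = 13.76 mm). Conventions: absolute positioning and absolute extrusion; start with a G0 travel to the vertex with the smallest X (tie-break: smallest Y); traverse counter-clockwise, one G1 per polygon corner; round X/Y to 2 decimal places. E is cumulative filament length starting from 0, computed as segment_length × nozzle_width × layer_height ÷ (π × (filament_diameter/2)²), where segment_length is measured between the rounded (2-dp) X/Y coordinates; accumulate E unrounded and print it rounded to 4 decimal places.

At z = 13.76 mm: the r=8 cylinder gives a regular 12-gon of circumradius 8 (constant along its height). The outline is a single polygon with 12 vertices. Extrusion per mm of travel: 0.4 × 0.32 / (π × 0.875²) = 0.053216. Accumulating E over each segment gives final E = 2.6448.

G0 X-8.00 Y0.00 Z13.76
G1 X-6.93 Y-4.00 E0.2203
G1 X-4.00 Y-6.93 E0.4409
G1 X0.00 Y-8.00 E0.6612
G1 X4.00 Y-6.93 E0.8816
G1 X6.93 Y-4.00 E1.1021
G1 X8.00 Y0.00 E1.3224
G1 X6.93 Y4.00 E1.5428
G1 X4.00 Y6.93 E1.7633
G1 X0.00 Y8.00 E1.9836
G1 X-4.00 Y6.93 E2.2040
G1 X-6.93 Y4.00 E2.4245
G1 X-8.00 Y0.00 E2.6448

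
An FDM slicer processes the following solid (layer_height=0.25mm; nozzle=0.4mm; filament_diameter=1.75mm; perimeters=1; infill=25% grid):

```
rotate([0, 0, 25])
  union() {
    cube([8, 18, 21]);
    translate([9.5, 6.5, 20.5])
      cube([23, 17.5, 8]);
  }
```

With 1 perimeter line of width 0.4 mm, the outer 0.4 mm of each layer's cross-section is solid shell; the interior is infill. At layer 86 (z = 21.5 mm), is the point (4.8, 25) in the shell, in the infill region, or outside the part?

At z = 21.5 mm: the cube does not reach this height (z outside [0, 21]); the cube at (9.5, 6.5) (footprint 23×17.5) is included at this height; Combining (union): only the 23×17.5 cube at (9.5, 6.5) is present, so the union is just that shape — 1 connected region; (rotated 25° about Z; rotation is an isometry so areas/perimeters/island counts are preserved). Overall, the cross-section is a single solid region. Undo the 25° rotation: the query point maps to (14.916, 20.629) in the un-rotated model frame. The nearest boundary edge runs (32.50, 24.00)→(9.50, 24.00); distance from the point to it = 3.37 mm. The point is inside the cross-section and 3.37 mm from the nearest boundary — more than the 0.4 mm shell width (1 × 0.4), so it's in the infill interior.

infill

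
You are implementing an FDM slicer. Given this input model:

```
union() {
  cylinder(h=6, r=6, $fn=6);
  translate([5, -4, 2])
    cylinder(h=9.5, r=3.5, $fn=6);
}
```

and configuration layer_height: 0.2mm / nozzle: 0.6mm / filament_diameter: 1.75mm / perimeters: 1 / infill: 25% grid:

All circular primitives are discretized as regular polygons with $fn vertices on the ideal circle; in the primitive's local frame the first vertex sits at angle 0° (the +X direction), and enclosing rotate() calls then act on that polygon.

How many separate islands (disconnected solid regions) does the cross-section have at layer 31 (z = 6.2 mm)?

At z = 6.2 mm: the cylinder is not intersected at this z (z outside [0, 6]); the cylinder at (5, -4): section is a regular 6-gon, circumradius r=3.5; Merging all regions: only the r=3.5 cylinder at (5, -4) is present, so the union is just that shape — 1 connected region. Overall, the cross-section is a single solid region. Island count = 1.

1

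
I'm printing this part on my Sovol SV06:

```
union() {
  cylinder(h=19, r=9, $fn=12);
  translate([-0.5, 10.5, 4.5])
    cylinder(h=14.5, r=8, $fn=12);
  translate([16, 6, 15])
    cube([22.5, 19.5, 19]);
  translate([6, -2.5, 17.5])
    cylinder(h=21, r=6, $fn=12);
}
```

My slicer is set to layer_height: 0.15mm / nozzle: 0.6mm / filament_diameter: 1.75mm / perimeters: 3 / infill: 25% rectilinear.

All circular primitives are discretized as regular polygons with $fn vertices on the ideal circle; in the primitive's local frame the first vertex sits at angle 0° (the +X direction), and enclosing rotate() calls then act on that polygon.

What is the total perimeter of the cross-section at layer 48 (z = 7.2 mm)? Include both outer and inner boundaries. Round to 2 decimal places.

At z = 7.2 mm: the r=9 cylinder gives a regular 12-gon of circumradius 9 (constant along its height) (perimeter = 2·12·9.000·sin(180°/12) = 55.90 mm); the cylinder at (-0.5, 10.5): section is a regular 12-gon, circumradius r=8 (perimeter = 2·12·8.000·sin(180°/12) = 49.69 mm); the cube at (16, 6) is not intersected at this z (z outside [15, 34]); the cylinder at (6, -2.5) is not intersected at this z (z outside [17.5, 38.5]); Merging all regions: the regions partially overlap (shared area 54.27 mm²), so the edge portions inside another operand are dropped and the merged outline is re-measured after clipping — boundary = 76.06 mm. Overall, the cross-section is a single solid region. Total boundary length (outer) = 76.06 mm.

76.06 mm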